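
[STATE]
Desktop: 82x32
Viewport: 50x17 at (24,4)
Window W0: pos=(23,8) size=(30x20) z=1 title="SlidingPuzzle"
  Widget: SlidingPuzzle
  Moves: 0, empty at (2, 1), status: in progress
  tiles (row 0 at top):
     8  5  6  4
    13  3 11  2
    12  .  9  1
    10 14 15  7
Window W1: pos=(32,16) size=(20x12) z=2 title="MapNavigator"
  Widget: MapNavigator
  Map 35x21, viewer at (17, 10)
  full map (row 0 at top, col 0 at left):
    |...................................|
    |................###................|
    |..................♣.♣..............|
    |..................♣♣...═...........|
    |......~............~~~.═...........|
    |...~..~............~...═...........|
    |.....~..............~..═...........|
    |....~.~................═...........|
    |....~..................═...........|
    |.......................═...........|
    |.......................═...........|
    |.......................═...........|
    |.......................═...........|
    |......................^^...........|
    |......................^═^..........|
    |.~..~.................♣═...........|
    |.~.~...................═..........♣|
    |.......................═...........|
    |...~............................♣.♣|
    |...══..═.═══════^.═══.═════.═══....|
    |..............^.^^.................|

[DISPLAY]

                                                  
                                                  
                                                  
                                                  
━━━━━━━━━━━━━━━━━━━━━━━━━━━━┓                     
 SlidingPuzzle              ┃                     
────────────────────────────┨                     
┌────┬────┬────┬────┐       ┃                     
│  8 │  5 │  6 │  4 │       ┃                     
├────┼────┼────┼────┤       ┃                     
│ 13 │  3 │ 11 │  2 │       ┃                     
├────┼────┼────┼────┤       ┃                     
│ 12 │  ┏━━━━━━━━━━━━━━━━━━┓┃                     
├────┼──┃ MapNavigator     ┃┃                     
│ 10 │ 1┠──────────────────┨┃                     
└────┴──┃............~..═..┃┃                     
Moves: 0┃...............═..┃┃                     


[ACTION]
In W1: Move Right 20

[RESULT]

                                                  
                                                  
                                                  
                                                  
━━━━━━━━━━━━━━━━━━━━━━━━━━━━┓                     
 SlidingPuzzle              ┃                     
────────────────────────────┨                     
┌────┬────┬────┬────┐       ┃                     
│  8 │  5 │  6 │  4 │       ┃                     
├────┼────┼────┼────┤       ┃                     
│ 13 │  3 │ 11 │  2 │       ┃                     
├────┼────┼────┼────┤       ┃                     
│ 12 │  ┏━━━━━━━━━━━━━━━━━━┓┃                     
├────┼──┃ MapNavigator     ┃┃                     
│ 10 │ 1┠──────────────────┨┃                     
└────┴──┃..........        ┃┃                     
Moves: 0┃..........        ┃┃                     


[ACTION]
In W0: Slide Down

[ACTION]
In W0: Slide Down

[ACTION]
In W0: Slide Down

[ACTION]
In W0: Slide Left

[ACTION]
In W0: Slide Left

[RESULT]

                                                  
                                                  
                                                  
                                                  
━━━━━━━━━━━━━━━━━━━━━━━━━━━━┓                     
 SlidingPuzzle              ┃                     
────────────────────────────┨                     
┌────┬────┬────┬────┐       ┃                     
│  8 │  6 │  4 │    │       ┃                     
├────┼────┼────┼────┤       ┃                     
│ 13 │  5 │ 11 │  2 │       ┃                     
├────┼────┼────┼────┤       ┃                     
│ 12 │  ┏━━━━━━━━━━━━━━━━━━┓┃                     
├────┼──┃ MapNavigator     ┃┃                     
│ 10 │ 1┠──────────────────┨┃                     
└────┴──┃..........        ┃┃                     
Moves: 4┃..........        ┃┃                     


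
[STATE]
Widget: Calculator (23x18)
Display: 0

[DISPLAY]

                      0
┌───┬───┬───┬───┐      
│ 7 │ 8 │ 9 │ ÷ │      
├───┼───┼───┼───┤      
│ 4 │ 5 │ 6 │ × │      
├───┼───┼───┼───┤      
│ 1 │ 2 │ 3 │ - │      
├───┼───┼───┼───┤      
│ 0 │ . │ = │ + │      
├───┼───┼───┼───┤      
│ C │ MC│ MR│ M+│      
└───┴───┴───┴───┘      
                       
                       
                       
                       
                       
                       


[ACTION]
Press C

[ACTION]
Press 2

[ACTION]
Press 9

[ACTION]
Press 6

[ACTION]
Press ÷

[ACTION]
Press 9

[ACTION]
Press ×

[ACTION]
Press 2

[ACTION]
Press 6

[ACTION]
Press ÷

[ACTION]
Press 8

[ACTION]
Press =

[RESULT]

            106.8888889
┌───┬───┬───┬───┐      
│ 7 │ 8 │ 9 │ ÷ │      
├───┼───┼───┼───┤      
│ 4 │ 5 │ 6 │ × │      
├───┼───┼───┼───┤      
│ 1 │ 2 │ 3 │ - │      
├───┼───┼───┼───┤      
│ 0 │ . │ = │ + │      
├───┼───┼───┼───┤      
│ C │ MC│ MR│ M+│      
└───┴───┴───┴───┘      
                       
                       
                       
                       
                       
                       


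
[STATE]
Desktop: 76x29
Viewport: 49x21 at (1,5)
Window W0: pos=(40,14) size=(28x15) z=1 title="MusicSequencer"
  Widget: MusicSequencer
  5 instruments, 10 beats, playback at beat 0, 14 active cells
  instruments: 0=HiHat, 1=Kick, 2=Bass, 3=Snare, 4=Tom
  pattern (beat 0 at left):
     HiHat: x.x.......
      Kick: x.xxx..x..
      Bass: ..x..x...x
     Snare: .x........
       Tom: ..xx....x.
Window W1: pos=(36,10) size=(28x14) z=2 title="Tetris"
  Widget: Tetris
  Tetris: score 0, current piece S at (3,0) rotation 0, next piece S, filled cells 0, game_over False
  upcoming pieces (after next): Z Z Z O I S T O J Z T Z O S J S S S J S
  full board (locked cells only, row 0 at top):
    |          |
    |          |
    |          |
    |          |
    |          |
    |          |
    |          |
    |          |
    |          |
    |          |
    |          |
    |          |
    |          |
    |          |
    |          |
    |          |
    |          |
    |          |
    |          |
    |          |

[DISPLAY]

                                                 
                                                 
                                                 
                                                 
                                                 
                                   ┏━━━━━━━━━━━━━
                                   ┃ Tetris      
                                   ┠─────────────
                                   ┃          │Ne
                                   ┃          │ ░
                                   ┃          │░░
                                   ┃          │  
                                   ┃          │  
                                   ┃          │  
                                   ┃          │Sc
                                   ┃          │0 
                                   ┃          │  
                                   ┃          │  
                                   ┗━━━━━━━━━━━━━
                                       ┃         
                                       ┃         


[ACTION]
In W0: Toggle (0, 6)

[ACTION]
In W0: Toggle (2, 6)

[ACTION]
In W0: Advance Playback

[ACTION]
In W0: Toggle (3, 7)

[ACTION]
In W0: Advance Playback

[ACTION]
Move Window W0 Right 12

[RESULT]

                                                 
                                                 
                                                 
                                                 
                                                 
                                   ┏━━━━━━━━━━━━━
                                   ┃ Tetris      
                                   ┠─────────────
                                   ┃          │Ne
                                   ┃          │ ░
                                   ┃          │░░
                                   ┃          │  
                                   ┃          │  
                                   ┃          │  
                                   ┃          │Sc
                                   ┃          │0 
                                   ┃          │  
                                   ┃          │  
                                   ┗━━━━━━━━━━━━━
                                               ┃ 
                                               ┃ 


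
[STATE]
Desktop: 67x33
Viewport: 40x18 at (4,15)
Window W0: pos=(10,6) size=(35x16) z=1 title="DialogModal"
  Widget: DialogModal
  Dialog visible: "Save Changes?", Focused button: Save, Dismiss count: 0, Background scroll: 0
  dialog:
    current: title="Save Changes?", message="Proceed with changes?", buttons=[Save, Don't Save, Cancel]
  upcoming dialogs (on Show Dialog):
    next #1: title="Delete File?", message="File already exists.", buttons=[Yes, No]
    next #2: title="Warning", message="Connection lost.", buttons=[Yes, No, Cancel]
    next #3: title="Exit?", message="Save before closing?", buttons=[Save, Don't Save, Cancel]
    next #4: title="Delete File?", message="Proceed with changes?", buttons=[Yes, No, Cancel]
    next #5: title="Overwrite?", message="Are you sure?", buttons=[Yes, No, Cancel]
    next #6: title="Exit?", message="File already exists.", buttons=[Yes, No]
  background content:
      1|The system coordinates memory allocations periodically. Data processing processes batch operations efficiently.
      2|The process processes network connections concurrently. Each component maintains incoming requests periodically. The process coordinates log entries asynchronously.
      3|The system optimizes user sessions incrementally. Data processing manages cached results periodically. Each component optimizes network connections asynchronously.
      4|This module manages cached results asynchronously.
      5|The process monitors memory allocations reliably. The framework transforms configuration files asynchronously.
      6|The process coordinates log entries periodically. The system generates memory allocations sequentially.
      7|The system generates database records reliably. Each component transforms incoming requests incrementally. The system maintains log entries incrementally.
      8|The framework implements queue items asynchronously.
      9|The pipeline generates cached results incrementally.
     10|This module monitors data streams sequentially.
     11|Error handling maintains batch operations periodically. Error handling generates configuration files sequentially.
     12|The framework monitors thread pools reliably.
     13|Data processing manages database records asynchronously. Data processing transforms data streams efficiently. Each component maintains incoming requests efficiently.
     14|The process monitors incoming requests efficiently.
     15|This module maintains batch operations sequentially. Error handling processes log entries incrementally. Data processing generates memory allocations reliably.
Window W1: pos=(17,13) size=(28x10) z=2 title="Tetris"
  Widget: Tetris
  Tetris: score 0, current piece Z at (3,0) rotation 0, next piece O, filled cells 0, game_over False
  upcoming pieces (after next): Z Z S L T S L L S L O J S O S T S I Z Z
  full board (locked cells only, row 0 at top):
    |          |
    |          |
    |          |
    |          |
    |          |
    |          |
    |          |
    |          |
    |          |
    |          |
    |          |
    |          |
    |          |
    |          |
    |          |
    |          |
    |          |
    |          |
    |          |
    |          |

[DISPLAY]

      ┃Th│[Sa┠──────────────────────────
      ┃Th└───┃          │Next:          
      ┃The pi┃          │▓▓             
      ┃This m┃          │▓▓             
      ┃Error ┃          │               
      ┃The fr┃          │               
      ┗━━━━━━┃          │               
             ┗━━━━━━━━━━━━━━━━━━━━━━━━━━
                                        
                                        
                                        
                                        
                                        
                                        
                                        
                                        
                                        
                                        


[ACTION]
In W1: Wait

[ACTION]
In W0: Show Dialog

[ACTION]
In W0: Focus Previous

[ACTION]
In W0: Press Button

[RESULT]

      ┃The sy┠──────────────────────────
      ┃The fr┃          │Next:          
      ┃The pi┃          │▓▓             
      ┃This m┃          │▓▓             
      ┃Error ┃          │               
      ┃The fr┃          │               
      ┗━━━━━━┃          │               
             ┗━━━━━━━━━━━━━━━━━━━━━━━━━━
                                        
                                        
                                        
                                        
                                        
                                        
                                        
                                        
                                        
                                        


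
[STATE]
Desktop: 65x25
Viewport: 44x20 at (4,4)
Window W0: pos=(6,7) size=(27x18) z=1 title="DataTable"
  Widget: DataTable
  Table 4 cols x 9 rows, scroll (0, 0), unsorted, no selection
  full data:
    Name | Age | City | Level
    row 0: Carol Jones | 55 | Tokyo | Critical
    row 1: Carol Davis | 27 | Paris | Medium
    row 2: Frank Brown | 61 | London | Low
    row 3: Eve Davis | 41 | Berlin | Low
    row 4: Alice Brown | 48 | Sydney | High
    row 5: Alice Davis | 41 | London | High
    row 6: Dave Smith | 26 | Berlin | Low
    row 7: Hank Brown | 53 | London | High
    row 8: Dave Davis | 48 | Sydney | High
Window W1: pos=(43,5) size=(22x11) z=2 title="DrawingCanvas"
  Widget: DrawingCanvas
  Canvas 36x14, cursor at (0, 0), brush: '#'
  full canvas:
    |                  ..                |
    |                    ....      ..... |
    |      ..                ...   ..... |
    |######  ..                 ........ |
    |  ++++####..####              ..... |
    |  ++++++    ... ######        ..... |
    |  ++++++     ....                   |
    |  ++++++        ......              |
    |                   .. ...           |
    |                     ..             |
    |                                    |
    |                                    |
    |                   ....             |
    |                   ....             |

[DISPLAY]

                                            
                                       ┏━━━━
                                       ┃ Dra
  ┏━━━━━━━━━━━━━━━━━━━━━━━━━┓          ┠────
  ┃ DataTable               ┃          ┃+   
  ┠─────────────────────────┨          ┃    
  ┃Name       │Age│City  │Le┃          ┃    
  ┃───────────┼───┼──────┼──┃          ┃####
  ┃Carol Jones│55 │Tokyo │Cr┃          ┃  ++
  ┃Carol Davis│27 │Paris │Me┃          ┃  ++
  ┃Frank Brown│61 │London│Lo┃          ┃  ++
  ┃Eve Davis  │41 │Berlin│Lo┃          ┗━━━━
  ┃Alice Brown│48 │Sydney│Hi┃               
  ┃Alice Davis│41 │London│Hi┃               
  ┃Dave Smith │26 │Berlin│Lo┃               
  ┃Hank Brown │53 │London│Hi┃               
  ┃Dave Davis │48 │Sydney│Hi┃               
  ┃                         ┃               
  ┃                         ┃               
  ┃                         ┃               


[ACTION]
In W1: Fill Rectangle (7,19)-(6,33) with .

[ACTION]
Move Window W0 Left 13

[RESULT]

                                            
                                       ┏━━━━
                                       ┃ Dra
━━━━━━━━━━━━━━━━━━━━━━┓                ┠────
taTable               ┃                ┃+   
──────────────────────┨                ┃    
e       │Age│City  │Le┃                ┃    
────────┼───┼──────┼──┃                ┃####
ol Jones│55 │Tokyo │Cr┃                ┃  ++
ol Davis│27 │Paris │Me┃                ┃  ++
nk Brown│61 │London│Lo┃                ┃  ++
 Davis  │41 │Berlin│Lo┃                ┗━━━━
ce Brown│48 │Sydney│Hi┃                     
ce Davis│41 │London│Hi┃                     
e Smith │26 │Berlin│Lo┃                     
k Brown │53 │London│Hi┃                     
e Davis │48 │Sydney│Hi┃                     
                      ┃                     
                      ┃                     
                      ┃                     


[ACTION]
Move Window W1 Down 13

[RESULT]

                                            
                                            
                                            
━━━━━━━━━━━━━━━━━━━━━━┓                     
taTable               ┃                     
──────────────────────┨                     
e       │Age│City  │Le┃                     
────────┼───┼──────┼──┃                     
ol Jones│55 │Tokyo │Cr┃                     
ol Davis│27 │Paris │Me┃                     
nk Brown│61 │London│Lo┃                ┏━━━━
 Davis  │41 │Berlin│Lo┃                ┃ Dra
ce Brown│48 │Sydney│Hi┃                ┠────
ce Davis│41 │London│Hi┃                ┃+   
e Smith │26 │Berlin│Lo┃                ┃    
k Brown │53 │London│Hi┃                ┃    
e Davis │48 │Sydney│Hi┃                ┃####
                      ┃                ┃  ++
                      ┃                ┃  ++
                      ┃                ┃  ++


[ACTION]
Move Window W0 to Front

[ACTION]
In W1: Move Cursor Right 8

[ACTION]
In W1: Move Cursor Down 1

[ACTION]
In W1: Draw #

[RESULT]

                                            
                                            
                                            
━━━━━━━━━━━━━━━━━━━━━━┓                     
taTable               ┃                     
──────────────────────┨                     
e       │Age│City  │Le┃                     
────────┼───┼──────┼──┃                     
ol Jones│55 │Tokyo │Cr┃                     
ol Davis│27 │Paris │Me┃                     
nk Brown│61 │London│Lo┃                ┏━━━━
 Davis  │41 │Berlin│Lo┃                ┃ Dra
ce Brown│48 │Sydney│Hi┃                ┠────
ce Davis│41 │London│Hi┃                ┃    
e Smith │26 │Berlin│Lo┃                ┃    
k Brown │53 │London│Hi┃                ┃    
e Davis │48 │Sydney│Hi┃                ┃####
                      ┃                ┃  ++
                      ┃                ┃  ++
                      ┃                ┃  ++


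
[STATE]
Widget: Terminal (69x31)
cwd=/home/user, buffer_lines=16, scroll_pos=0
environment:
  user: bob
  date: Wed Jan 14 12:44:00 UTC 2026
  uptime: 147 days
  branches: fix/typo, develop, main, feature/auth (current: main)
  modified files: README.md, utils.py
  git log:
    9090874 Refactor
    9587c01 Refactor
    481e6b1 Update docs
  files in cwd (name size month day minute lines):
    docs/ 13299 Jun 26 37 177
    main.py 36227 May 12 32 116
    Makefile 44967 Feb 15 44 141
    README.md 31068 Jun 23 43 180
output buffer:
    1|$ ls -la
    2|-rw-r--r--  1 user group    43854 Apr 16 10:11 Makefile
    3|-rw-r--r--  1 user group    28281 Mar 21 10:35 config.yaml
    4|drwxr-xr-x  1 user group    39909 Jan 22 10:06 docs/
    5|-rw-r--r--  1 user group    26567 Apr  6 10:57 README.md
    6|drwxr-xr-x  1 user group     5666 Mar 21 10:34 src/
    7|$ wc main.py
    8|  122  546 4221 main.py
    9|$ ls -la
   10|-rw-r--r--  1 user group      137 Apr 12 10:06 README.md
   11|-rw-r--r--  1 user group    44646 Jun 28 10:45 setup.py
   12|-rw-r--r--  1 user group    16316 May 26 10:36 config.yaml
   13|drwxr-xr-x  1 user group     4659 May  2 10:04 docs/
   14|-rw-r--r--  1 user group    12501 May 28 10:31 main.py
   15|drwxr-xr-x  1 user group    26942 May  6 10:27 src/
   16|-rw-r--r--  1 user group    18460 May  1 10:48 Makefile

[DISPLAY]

$ ls -la                                                             
-rw-r--r--  1 user group    43854 Apr 16 10:11 Makefile              
-rw-r--r--  1 user group    28281 Mar 21 10:35 config.yaml           
drwxr-xr-x  1 user group    39909 Jan 22 10:06 docs/                 
-rw-r--r--  1 user group    26567 Apr  6 10:57 README.md             
drwxr-xr-x  1 user group     5666 Mar 21 10:34 src/                  
$ wc main.py                                                         
  122  546 4221 main.py                                              
$ ls -la                                                             
-rw-r--r--  1 user group      137 Apr 12 10:06 README.md             
-rw-r--r--  1 user group    44646 Jun 28 10:45 setup.py              
-rw-r--r--  1 user group    16316 May 26 10:36 config.yaml           
drwxr-xr-x  1 user group     4659 May  2 10:04 docs/                 
-rw-r--r--  1 user group    12501 May 28 10:31 main.py               
drwxr-xr-x  1 user group    26942 May  6 10:27 src/                  
-rw-r--r--  1 user group    18460 May  1 10:48 Makefile              
$ █                                                                  
                                                                     
                                                                     
                                                                     
                                                                     
                                                                     
                                                                     
                                                                     
                                                                     
                                                                     
                                                                     
                                                                     
                                                                     
                                                                     
                                                                     


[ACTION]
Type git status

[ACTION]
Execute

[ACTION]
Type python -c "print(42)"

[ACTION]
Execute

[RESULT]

$ ls -la                                                             
-rw-r--r--  1 user group    43854 Apr 16 10:11 Makefile              
-rw-r--r--  1 user group    28281 Mar 21 10:35 config.yaml           
drwxr-xr-x  1 user group    39909 Jan 22 10:06 docs/                 
-rw-r--r--  1 user group    26567 Apr  6 10:57 README.md             
drwxr-xr-x  1 user group     5666 Mar 21 10:34 src/                  
$ wc main.py                                                         
  122  546 4221 main.py                                              
$ ls -la                                                             
-rw-r--r--  1 user group      137 Apr 12 10:06 README.md             
-rw-r--r--  1 user group    44646 Jun 28 10:45 setup.py              
-rw-r--r--  1 user group    16316 May 26 10:36 config.yaml           
drwxr-xr-x  1 user group     4659 May  2 10:04 docs/                 
-rw-r--r--  1 user group    12501 May 28 10:31 main.py               
drwxr-xr-x  1 user group    26942 May  6 10:27 src/                  
-rw-r--r--  1 user group    18460 May  1 10:48 Makefile              
$ git status                                                         
On branch main                                                       
Changes not staged for commit:                                       
                                                                     
        modified:   README.md                                        
        modified:   utils.py                                         
$ python -c "print(42)"                                              
42                                                                   
$ █                                                                  
                                                                     
                                                                     
                                                                     
                                                                     
                                                                     
                                                                     


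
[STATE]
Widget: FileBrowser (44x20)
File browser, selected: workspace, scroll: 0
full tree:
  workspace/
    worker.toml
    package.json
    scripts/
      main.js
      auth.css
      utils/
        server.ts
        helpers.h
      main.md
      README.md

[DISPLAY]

> [-] workspace/                            
    worker.toml                             
    package.json                            
    [+] scripts/                            
                                            
                                            
                                            
                                            
                                            
                                            
                                            
                                            
                                            
                                            
                                            
                                            
                                            
                                            
                                            
                                            


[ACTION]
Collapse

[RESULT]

> [+] workspace/                            
                                            
                                            
                                            
                                            
                                            
                                            
                                            
                                            
                                            
                                            
                                            
                                            
                                            
                                            
                                            
                                            
                                            
                                            
                                            


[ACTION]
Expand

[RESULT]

> [-] workspace/                            
    worker.toml                             
    package.json                            
    [+] scripts/                            
                                            
                                            
                                            
                                            
                                            
                                            
                                            
                                            
                                            
                                            
                                            
                                            
                                            
                                            
                                            
                                            


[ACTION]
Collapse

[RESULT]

> [+] workspace/                            
                                            
                                            
                                            
                                            
                                            
                                            
                                            
                                            
                                            
                                            
                                            
                                            
                                            
                                            
                                            
                                            
                                            
                                            
                                            


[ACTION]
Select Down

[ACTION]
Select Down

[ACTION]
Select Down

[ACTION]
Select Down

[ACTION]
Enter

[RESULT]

> [-] workspace/                            
    worker.toml                             
    package.json                            
    [+] scripts/                            
                                            
                                            
                                            
                                            
                                            
                                            
                                            
                                            
                                            
                                            
                                            
                                            
                                            
                                            
                                            
                                            


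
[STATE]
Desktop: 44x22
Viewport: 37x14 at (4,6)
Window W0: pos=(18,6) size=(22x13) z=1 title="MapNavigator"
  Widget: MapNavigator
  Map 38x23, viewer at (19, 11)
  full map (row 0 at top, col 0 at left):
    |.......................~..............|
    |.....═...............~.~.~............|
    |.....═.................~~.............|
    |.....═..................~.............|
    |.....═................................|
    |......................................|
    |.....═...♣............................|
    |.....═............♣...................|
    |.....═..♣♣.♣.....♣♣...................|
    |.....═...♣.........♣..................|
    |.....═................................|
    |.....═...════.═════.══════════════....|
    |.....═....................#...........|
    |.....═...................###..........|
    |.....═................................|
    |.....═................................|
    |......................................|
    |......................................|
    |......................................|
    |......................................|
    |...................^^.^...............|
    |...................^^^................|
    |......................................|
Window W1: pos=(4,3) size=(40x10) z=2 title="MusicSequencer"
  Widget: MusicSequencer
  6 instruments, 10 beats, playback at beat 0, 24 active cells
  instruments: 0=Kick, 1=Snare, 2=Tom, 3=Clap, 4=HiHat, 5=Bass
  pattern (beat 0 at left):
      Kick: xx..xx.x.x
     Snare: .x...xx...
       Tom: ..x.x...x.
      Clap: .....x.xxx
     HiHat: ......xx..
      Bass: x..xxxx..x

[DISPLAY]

┃      ▼123456789                    
┃  Kick██··██·█·█                    
┃ Snare·█···██···                    
┃   Tom··█·█···█·                    
┃  Clap·····█·███                    
┃ HiHat······██··                    
┗━━━━━━━━━━━━━━━━━━━━━━━━━━━━━━━━━━━━
              ┃════.═════@═════════┃ 
              ┃.................#..┃ 
              ┃................###.┃ 
              ┃....................┃ 
              ┃....................┃ 
              ┗━━━━━━━━━━━━━━━━━━━━┛ 
                                     


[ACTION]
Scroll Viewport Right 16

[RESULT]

    ▼123456789                      ┃
Kick██··██·█·█                      ┃
nare·█···██···                      ┃
 Tom··█·█···█·                      ┃
Clap·····█·███                      ┃
iHat······██··                      ┃
━━━━━━━━━━━━━━━━━━━━━━━━━━━━━━━━━━━━┛
           ┃════.═════@═════════┃    
           ┃.................#..┃    
           ┃................###.┃    
           ┃....................┃    
           ┃....................┃    
           ┗━━━━━━━━━━━━━━━━━━━━┛    
                                     


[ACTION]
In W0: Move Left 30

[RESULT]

    ▼123456789                      ┃
Kick██··██·█·█                      ┃
nare·█···██···                      ┃
 Tom··█·█···█·                      ┃
Clap·····█·███                      ┃
iHat······██··                      ┃
━━━━━━━━━━━━━━━━━━━━━━━━━━━━━━━━━━━━┛
           ┃          @....═...═┃    
           ┃          .....═....┃    
           ┃          .....═....┃    
           ┃          .....═....┃    
           ┃          .....═....┃    
           ┗━━━━━━━━━━━━━━━━━━━━┛    
                                     


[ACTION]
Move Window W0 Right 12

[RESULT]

    ▼123456789                      ┃
Kick██··██·█·█                      ┃
nare·█···██···                      ┃
 Tom··█·█···█·                      ┃
Clap·····█·███                      ┃
iHat······██··                      ┃
━━━━━━━━━━━━━━━━━━━━━━━━━━━━━━━━━━━━┛
               ┃          @....═...═┃
               ┃          .....═....┃
               ┃          .....═....┃
               ┃          .....═....┃
               ┃          .....═....┃
               ┗━━━━━━━━━━━━━━━━━━━━┛
                                     


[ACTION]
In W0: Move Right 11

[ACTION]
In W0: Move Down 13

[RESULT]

    ▼123456789                      ┃
Kick██··██·█·█                      ┃
nare·█···██···                      ┃
 Tom··█·█···█·                      ┃
Clap·····█·███                      ┃
iHat······██··                      ┃
━━━━━━━━━━━━━━━━━━━━━━━━━━━━━━━━━━━━┛
               ┃..........@.........┃
               ┃                    ┃
               ┃                    ┃
               ┃                    ┃
               ┃                    ┃
               ┗━━━━━━━━━━━━━━━━━━━━┛
                                     


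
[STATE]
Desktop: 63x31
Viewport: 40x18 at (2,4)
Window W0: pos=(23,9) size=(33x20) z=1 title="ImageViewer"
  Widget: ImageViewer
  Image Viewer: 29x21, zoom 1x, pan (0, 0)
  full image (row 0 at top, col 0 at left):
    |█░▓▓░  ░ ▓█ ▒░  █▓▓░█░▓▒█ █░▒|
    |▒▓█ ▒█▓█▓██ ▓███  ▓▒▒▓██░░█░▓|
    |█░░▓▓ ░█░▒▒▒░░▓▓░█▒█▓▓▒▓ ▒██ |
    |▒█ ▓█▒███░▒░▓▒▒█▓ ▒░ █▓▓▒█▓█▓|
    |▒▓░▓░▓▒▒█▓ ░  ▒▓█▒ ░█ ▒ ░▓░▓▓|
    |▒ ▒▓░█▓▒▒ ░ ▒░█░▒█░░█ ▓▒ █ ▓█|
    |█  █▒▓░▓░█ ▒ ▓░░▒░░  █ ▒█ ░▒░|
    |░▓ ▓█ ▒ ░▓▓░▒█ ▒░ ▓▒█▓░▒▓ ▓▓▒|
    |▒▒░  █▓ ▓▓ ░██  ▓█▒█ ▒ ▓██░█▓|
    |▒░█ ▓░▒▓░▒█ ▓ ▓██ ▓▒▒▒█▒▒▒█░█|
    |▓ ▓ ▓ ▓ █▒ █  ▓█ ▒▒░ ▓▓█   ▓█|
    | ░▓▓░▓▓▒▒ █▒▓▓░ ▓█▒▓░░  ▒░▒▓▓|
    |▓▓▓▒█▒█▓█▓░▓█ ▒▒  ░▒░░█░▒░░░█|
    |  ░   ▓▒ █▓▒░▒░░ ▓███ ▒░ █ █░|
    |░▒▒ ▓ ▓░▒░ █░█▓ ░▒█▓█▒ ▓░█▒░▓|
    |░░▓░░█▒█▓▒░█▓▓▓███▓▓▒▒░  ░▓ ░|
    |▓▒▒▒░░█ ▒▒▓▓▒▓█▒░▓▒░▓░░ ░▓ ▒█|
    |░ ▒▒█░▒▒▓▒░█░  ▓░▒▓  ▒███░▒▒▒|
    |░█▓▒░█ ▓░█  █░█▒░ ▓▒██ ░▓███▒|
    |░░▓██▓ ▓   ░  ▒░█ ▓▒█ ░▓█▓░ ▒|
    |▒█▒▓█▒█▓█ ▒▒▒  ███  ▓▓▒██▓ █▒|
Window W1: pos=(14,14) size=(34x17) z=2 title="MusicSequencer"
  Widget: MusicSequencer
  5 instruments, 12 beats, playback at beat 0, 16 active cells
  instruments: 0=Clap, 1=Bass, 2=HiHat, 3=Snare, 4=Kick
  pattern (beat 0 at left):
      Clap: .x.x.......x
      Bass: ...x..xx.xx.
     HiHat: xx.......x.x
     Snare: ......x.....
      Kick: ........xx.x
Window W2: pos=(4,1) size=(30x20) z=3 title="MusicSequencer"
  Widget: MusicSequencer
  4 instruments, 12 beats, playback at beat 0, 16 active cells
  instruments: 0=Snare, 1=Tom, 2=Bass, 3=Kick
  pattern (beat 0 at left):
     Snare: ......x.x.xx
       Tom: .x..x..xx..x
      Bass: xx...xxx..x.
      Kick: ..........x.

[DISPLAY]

  ┃      ▼12345678901          ┃        
  ┃ Snare······█·█·██          ┃        
  ┃   Tom·█··█··██··█          ┃        
  ┃  Bass██···███··█·          ┃        
  ┃  Kick··········█·          ┃        
  ┃                            ┃━━━━━━━━
  ┃                            ┃er      
  ┃                            ┃────────
  ┃                            ┃█ ▒░  █▓
  ┃                            ┃█ ▓███  
  ┃                            ┃━━━━━━━━
  ┃                            ┃        
  ┃                            ┃────────
  ┃                            ┃        
  ┃                            ┃        
  ┃                            ┃        
  ┗━━━━━━━━━━━━━━━━━━━━━━━━━━━━┛        
            ┃ Snare······█·····         


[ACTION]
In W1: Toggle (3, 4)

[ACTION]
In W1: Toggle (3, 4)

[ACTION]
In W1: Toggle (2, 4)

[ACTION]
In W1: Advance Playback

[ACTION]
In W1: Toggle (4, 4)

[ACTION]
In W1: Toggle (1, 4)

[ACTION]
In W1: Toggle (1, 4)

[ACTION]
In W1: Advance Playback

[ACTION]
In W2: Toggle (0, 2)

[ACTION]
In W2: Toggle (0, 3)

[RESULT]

  ┃      ▼12345678901          ┃        
  ┃ Snare··██··█·█·██          ┃        
  ┃   Tom·█··█··██··█          ┃        
  ┃  Bass██···███··█·          ┃        
  ┃  Kick··········█·          ┃        
  ┃                            ┃━━━━━━━━
  ┃                            ┃er      
  ┃                            ┃────────
  ┃                            ┃█ ▒░  █▓
  ┃                            ┃█ ▓███  
  ┃                            ┃━━━━━━━━
  ┃                            ┃        
  ┃                            ┃────────
  ┃                            ┃        
  ┃                            ┃        
  ┃                            ┃        
  ┗━━━━━━━━━━━━━━━━━━━━━━━━━━━━┛        
            ┃ Snare······█·····         
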